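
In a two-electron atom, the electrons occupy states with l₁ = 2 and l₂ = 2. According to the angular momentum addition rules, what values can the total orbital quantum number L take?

L = 0, 1, 2, 3, 4

Angular momentum addition gives L = |l₁ − l₂|, …, l₁ + l₂.
L ∈ {0, 1, 2, 3, 4}.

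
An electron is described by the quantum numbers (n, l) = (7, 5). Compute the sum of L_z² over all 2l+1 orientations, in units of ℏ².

Σ(L_z)² = 110 ℏ²

m_l runs from −5 to 5, i.e. {-5, -4, -3, -2, -1, 0, 1, 2, 3, 4, 5}.
Σ m_l² = l(l+1)(2l+1)/3 = 5·6·11/3 = 110.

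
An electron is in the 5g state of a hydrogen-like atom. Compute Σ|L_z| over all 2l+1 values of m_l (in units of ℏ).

For 5g, l = 4.
m_l ∈ {-4, -3, -2, -1, 0, 1, 2, 3, 4}.
Σ|m_l| = 2·4(4+1)/2 = 20.

Σ|L_z| = 20 ℏ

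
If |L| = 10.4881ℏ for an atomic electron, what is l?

(|L|/ℏ)² = l(l+1) = 110.
The positive root is l = 10.

l = 10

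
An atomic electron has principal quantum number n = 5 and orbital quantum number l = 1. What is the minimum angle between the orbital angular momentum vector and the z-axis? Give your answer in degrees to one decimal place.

|L|² = l(l+1)ℏ² = 2ℏ², so |L| = √2 ℏ.
The smallest angle corresponds to the largest L_z, i.e. m_l = l = 1, giving L_z = 1ℏ.
cos θ_min = 1/√2, so θ_min ≈ 45.0°.

θ_min ≈ 45.0°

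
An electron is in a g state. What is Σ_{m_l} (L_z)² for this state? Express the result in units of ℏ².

Σ(L_z)² = 60 ℏ²

For a g orbital, l = 4.
m_l ∈ {-4, -3, -2, -1, 0, 1, 2, 3, 4}.
Summing m² from −4 to 4: Σ m_l² = 60.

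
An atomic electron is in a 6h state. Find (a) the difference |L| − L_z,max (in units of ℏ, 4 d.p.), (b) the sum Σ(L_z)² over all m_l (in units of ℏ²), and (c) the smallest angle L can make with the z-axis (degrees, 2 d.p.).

The 6h subshell has l = 5.
|L| − L_z,max = (√30 − 5)ℏ ≈ 0.4772ℏ.
Σ m_l² = 110, so Σ(L_z)² = 110 ℏ².
cos θ_min = 5/√30, so θ_min ≈ 24.09°.

|L|−L_z,max ≈ 0.4772ℏ; Σ(L_z)² = 110 ℏ²; θ_min ≈ 24.09°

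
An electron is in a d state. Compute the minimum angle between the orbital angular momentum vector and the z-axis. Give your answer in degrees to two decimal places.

θ_min ≈ 35.26°

The letter d corresponds to l = 2.
|L|² = l(l+1)ℏ² = 6ℏ², so |L| = √6 ℏ.
The smallest angle corresponds to the largest L_z, i.e. m_l = l = 2, giving L_z = 2ℏ.
cos θ_min = 2/√6, so θ_min ≈ 35.26°.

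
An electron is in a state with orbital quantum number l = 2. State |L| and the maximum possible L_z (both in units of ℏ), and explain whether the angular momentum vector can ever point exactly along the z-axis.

No: L_z,max = 2ℏ < |L| = √6 ℏ ≈ 2.449ℏ

|L| = √6 ℏ ≈ 2.4495ℏ, while L_z,max = lℏ = 2ℏ.
Since |L| > L_z,max, the vector can never point exactly along z; the closest it comes is θ_min = arccos(2/√6) ≈ 35.3°.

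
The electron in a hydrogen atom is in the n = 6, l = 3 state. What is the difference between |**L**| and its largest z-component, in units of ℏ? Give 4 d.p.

|L| = 2√3 ℏ ≈ 3.4641ℏ, while L_z,max = lℏ = 3ℏ.
The difference is (2√3 − 3)ℏ ≈ 0.4641ℏ.

|L| − L_z,max ≈ 0.4641ℏ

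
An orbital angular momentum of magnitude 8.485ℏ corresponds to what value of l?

l = 8

|L| = ℏ√(l(l+1)), so l(l+1) = 72.
Solving: l = 8.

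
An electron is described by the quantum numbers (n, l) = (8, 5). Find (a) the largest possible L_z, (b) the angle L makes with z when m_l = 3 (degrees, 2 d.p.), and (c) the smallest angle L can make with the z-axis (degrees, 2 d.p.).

L_z,max = lℏ = 5ℏ.
For m_l = 3: cos θ = 3/√30, θ ≈ 56.79°.
cos θ_min = 5/√30, so θ_min ≈ 24.09°.

L_z,max = 5ℏ; θ(m_l=3) ≈ 56.79°; θ_min ≈ 24.09°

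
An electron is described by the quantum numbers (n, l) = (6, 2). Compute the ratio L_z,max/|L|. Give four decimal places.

L_z,max/|L| = 0.8165

|L| = √6 ℏ ≈ 2.4495ℏ, while L_z,max = lℏ = 2ℏ.
L_z,max/|L| = 2/√6 = 0.8165.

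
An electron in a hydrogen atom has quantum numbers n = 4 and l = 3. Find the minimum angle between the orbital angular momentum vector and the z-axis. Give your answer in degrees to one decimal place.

|L| = ℏ√(l(l+1)) = 2√3 ℏ.
The smallest angle corresponds to the largest L_z, i.e. m_l = l = 3, giving L_z = 3ℏ.
cos θ_min = 3/√12, so θ_min ≈ 30.0°.

θ_min ≈ 30.0°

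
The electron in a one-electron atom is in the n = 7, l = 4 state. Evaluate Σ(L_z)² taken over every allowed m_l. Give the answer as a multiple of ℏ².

m_l runs from −4 to 4, i.e. {-4, -3, -2, -1, 0, 1, 2, 3, 4}.
Summing m² from −4 to 4: Σ m_l² = 60.

Σ(L_z)² = 60 ℏ²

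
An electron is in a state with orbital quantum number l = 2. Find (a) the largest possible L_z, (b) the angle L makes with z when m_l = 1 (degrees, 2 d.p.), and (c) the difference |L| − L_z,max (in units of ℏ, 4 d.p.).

L_z,max = 2ℏ; θ(m_l=1) ≈ 65.91°; |L|−L_z,max ≈ 0.4495ℏ

L_z,max = lℏ = 2ℏ.
For m_l = 1: cos θ = 1/√6, θ ≈ 65.91°.
|L| − L_z,max = (√6 − 2)ℏ ≈ 0.4495ℏ.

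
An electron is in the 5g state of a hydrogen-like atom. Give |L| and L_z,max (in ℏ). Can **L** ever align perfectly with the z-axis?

5g means n = 5, l = 4.
|L| = 2√5 ℏ ≈ 4.4721ℏ, while L_z,max = lℏ = 4ℏ.
Since |L| > L_z,max, the vector can never point exactly along z; the closest it comes is θ_min = arccos(4/√20) ≈ 26.6°.

No: L_z,max = 4ℏ < |L| = 2√5 ℏ ≈ 4.472ℏ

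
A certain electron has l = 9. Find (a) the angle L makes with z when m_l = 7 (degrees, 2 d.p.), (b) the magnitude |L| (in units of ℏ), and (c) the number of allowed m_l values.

θ(m_l=7) ≈ 42.45°; |L| = 3√10 ℏ ≈ 9.487ℏ; 19 values

For m_l = 7: cos θ = 7/√90, θ ≈ 42.45°.
|L| = ℏ√(9·10) = 3√10 ℏ ≈ 9.487ℏ.
There are 2l+1 = 19 values of m_l.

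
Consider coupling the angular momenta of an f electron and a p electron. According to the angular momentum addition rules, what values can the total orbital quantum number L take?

The total orbital quantum number L ranges from |l₁ − l₂| to l₁ + l₂ in integer steps.
L ∈ {2, 3, 4}.

L = 2, 3, 4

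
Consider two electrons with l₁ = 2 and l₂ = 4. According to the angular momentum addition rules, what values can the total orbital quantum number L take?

L runs from |2 − 4| = 2 to 2 + 4 = 6.
L ∈ {2, 3, 4, 5, 6}.

L = 2, 3, 4, 5, 6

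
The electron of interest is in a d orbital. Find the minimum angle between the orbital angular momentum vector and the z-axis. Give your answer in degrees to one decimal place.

A d state has l = 2.
|L|² = l(l+1)ℏ² = 6ℏ², so |L| = √6 ℏ.
The smallest angle corresponds to the largest L_z, i.e. m_l = l = 2, giving L_z = 2ℏ.
cos θ_min = 2/√6, so θ_min ≈ 35.3°.

θ_min ≈ 35.3°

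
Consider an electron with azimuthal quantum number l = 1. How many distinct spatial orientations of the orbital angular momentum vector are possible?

The number of m_l values is 2l + 1 = 2·1 + 1 = 3.

3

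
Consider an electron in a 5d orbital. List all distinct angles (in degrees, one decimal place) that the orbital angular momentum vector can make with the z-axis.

θ ∈ {35.3°, 65.9°, 90.0°, 114.1°, 144.7°}

5d means n = 5, l = 2.
|L| = √(l(l+1)) ℏ = √6 ℏ.
cos θ = m_l/√6 for each m_l ∈ {-2, -1, 0, 1, 2}.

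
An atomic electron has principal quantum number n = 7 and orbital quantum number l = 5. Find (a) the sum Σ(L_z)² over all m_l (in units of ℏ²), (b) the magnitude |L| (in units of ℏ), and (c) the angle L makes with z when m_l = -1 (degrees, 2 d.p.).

Σ(L_z)² = 110 ℏ²; |L| = √30 ℏ ≈ 5.477ℏ; θ(m_l=-1) ≈ 100.52°

Σ m_l² = 110, so Σ(L_z)² = 110 ℏ².
|L| = ℏ√(5·6) = √30 ℏ ≈ 5.477ℏ.
For m_l = -1: cos θ = -1/√30, θ ≈ 100.52°.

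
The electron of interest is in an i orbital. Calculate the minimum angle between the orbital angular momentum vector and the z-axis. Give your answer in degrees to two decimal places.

For an i orbital, l = 6.
|L| = ℏ√(l(l+1)) = √42 ℏ.
The smallest angle corresponds to the largest L_z, i.e. m_l = l = 6, giving L_z = 6ℏ.
cos θ_min = 6/√42, so θ_min ≈ 22.21°.

θ_min ≈ 22.21°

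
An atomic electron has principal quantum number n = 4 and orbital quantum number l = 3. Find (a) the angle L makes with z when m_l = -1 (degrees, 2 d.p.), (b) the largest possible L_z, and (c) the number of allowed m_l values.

θ(m_l=-1) ≈ 106.78°; L_z,max = 3ℏ; 7 values

For m_l = -1: cos θ = -1/√12, θ ≈ 106.78°.
L_z,max = lℏ = 3ℏ.
There are 2l+1 = 7 values of m_l.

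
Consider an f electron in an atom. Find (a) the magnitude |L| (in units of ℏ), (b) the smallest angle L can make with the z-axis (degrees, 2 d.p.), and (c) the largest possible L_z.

|L| = 2√3 ℏ ≈ 3.464ℏ; θ_min ≈ 30.00°; L_z,max = 3ℏ

An f state has l = 3.
|L| = ℏ√(3·4) = 2√3 ℏ ≈ 3.464ℏ.
cos θ_min = 3/√12, so θ_min ≈ 30.00°.
L_z,max = lℏ = 3ℏ.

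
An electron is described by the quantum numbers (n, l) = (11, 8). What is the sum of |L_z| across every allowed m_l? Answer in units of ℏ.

Σ|L_z| = 72 ℏ

m_l runs from −8 to 8, i.e. {-8, -7, -6, -5, -4, -3, -2, -1, 0, 1, 2, 3, 4, 5, 6, 7, 8}.
Σ|m_l| = l(l+1) = 72.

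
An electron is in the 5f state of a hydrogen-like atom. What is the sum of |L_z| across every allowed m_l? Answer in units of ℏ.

Σ|L_z| = 12 ℏ

For 5f, l = 3.
m_l runs from −3 to 3, i.e. {-3, -2, -1, 0, 1, 2, 3}.
Σ|m_l| = 2·3(3+1)/2 = 12.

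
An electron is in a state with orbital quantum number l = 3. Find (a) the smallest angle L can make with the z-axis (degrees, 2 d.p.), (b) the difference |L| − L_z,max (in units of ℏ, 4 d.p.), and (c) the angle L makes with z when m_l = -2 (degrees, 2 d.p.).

θ_min ≈ 30.00°; |L|−L_z,max ≈ 0.4641ℏ; θ(m_l=-2) ≈ 125.26°

cos θ_min = 3/√12, so θ_min ≈ 30.00°.
|L| − L_z,max = (2√3 − 3)ℏ ≈ 0.4641ℏ.
For m_l = -2: cos θ = -2/√12, θ ≈ 125.26°.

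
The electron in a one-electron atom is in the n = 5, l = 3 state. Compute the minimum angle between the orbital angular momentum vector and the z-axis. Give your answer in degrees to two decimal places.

θ_min ≈ 30.00°

|L| = ℏ√(l(l+1)) = 2√3 ℏ.
The smallest angle corresponds to the largest L_z, i.e. m_l = l = 3, giving L_z = 3ℏ.
cos θ_min = 3/√12, so θ_min ≈ 30.00°.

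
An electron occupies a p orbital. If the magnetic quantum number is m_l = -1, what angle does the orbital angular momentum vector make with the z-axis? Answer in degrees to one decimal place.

A p state has l = 1.
|L|² = l(l+1)ℏ² = 2ℏ², so |L| = √2 ℏ.
L_z = m_l ℏ = −1ℏ.
cos θ = L_z/|L| = -1/√2, so θ ≈ 135.0°.

θ ≈ 135.0°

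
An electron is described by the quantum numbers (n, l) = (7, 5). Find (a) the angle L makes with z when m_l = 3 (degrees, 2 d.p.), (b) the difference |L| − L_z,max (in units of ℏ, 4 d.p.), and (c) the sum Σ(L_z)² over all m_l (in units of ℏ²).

For m_l = 3: cos θ = 3/√30, θ ≈ 56.79°.
|L| − L_z,max = (√30 − 5)ℏ ≈ 0.4772ℏ.
Σ m_l² = 110, so Σ(L_z)² = 110 ℏ².

θ(m_l=3) ≈ 56.79°; |L|−L_z,max ≈ 0.4772ℏ; Σ(L_z)² = 110 ℏ²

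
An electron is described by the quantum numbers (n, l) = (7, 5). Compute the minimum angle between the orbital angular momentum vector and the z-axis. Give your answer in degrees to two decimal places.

|L| = √(l(l+1)) ℏ = √30 ℏ.
The smallest angle corresponds to the largest L_z, i.e. m_l = l = 5, giving L_z = 5ℏ.
cos θ_min = 5/√30, so θ_min ≈ 24.09°.

θ_min ≈ 24.09°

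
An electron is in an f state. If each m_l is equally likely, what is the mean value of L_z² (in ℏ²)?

An f state has l = 3.
m_l runs from −3 to 3, i.e. {-3, -2, -1, 0, 1, 2, 3}.
⟨L_z²⟩ = ℏ²·l(l+1)/3 = 4ℏ².

⟨L_z²⟩ = 4 ℏ²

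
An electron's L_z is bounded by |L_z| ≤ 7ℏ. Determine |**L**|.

|L| = 2√14 ℏ ≈ 7.483ℏ

L_z,max = lℏ, so l = 7.
|L| = ℏ√(l(l+1)) = 2√14 ℏ.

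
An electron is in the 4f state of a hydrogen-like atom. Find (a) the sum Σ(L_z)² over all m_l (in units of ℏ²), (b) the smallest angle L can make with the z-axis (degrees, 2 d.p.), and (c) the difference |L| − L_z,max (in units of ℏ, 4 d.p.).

Σ(L_z)² = 28 ℏ²; θ_min ≈ 30.00°; |L|−L_z,max ≈ 0.4641ℏ

4f means n = 4, l = 3.
Σ m_l² = 28, so Σ(L_z)² = 28 ℏ².
cos θ_min = 3/√12, so θ_min ≈ 30.00°.
|L| − L_z,max = (2√3 − 3)ℏ ≈ 0.4641ℏ.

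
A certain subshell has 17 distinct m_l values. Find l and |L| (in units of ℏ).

2l + 1 = 17 ⇒ l = 8.
|L| = ℏ√(l(l+1)) = ℏ√(8·9) = 6√2 ℏ.

l = 8, |L| = 6√2 ℏ ≈ 8.485ℏ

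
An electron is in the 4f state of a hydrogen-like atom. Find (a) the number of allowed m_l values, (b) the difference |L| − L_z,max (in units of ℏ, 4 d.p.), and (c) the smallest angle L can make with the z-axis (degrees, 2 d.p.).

7 values; |L|−L_z,max ≈ 0.4641ℏ; θ_min ≈ 30.00°

For 4f, l = 3.
There are 2l+1 = 7 values of m_l.
|L| − L_z,max = (2√3 − 3)ℏ ≈ 0.4641ℏ.
cos θ_min = 3/√12, so θ_min ≈ 30.00°.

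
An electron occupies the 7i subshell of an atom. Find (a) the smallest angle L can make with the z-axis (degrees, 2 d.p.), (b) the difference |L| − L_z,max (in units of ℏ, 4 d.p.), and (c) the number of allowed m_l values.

θ_min ≈ 22.21°; |L|−L_z,max ≈ 0.4807ℏ; 13 values

7i means n = 7, l = 6.
cos θ_min = 6/√42, so θ_min ≈ 22.21°.
|L| − L_z,max = (√42 − 6)ℏ ≈ 0.4807ℏ.
There are 2l+1 = 13 values of m_l.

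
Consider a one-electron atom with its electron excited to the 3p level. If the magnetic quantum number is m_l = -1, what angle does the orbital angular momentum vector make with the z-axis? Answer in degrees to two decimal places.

θ ≈ 135.00°

The 3p level has l = 1.
|L|² = l(l+1)ℏ² = 2ℏ², so |L| = √2 ℏ.
L_z = m_l ℏ = −1ℏ.
cos θ = L_z/|L| = -1/√2, so θ ≈ 135.00°.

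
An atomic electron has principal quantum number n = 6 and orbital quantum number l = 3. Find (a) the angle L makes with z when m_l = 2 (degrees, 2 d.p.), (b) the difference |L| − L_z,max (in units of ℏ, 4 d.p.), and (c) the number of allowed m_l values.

For m_l = 2: cos θ = 2/√12, θ ≈ 54.74°.
|L| − L_z,max = (2√3 − 3)ℏ ≈ 0.4641ℏ.
There are 2l+1 = 7 values of m_l.

θ(m_l=2) ≈ 54.74°; |L|−L_z,max ≈ 0.4641ℏ; 7 values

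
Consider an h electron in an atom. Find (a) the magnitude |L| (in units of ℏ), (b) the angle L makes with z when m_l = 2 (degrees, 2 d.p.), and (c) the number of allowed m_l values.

The letter h corresponds to l = 5.
|L| = ℏ√(5·6) = √30 ℏ ≈ 5.477ℏ.
For m_l = 2: cos θ = 2/√30, θ ≈ 68.58°.
There are 2l+1 = 11 values of m_l.

|L| = √30 ℏ ≈ 5.477ℏ; θ(m_l=2) ≈ 68.58°; 11 values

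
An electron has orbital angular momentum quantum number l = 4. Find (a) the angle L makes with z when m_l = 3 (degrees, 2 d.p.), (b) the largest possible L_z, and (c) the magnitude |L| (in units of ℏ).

For m_l = 3: cos θ = 3/√20, θ ≈ 47.87°.
L_z,max = lℏ = 4ℏ.
|L| = ℏ√(4·5) = 2√5 ℏ ≈ 4.472ℏ.

θ(m_l=3) ≈ 47.87°; L_z,max = 4ℏ; |L| = 2√5 ℏ ≈ 4.472ℏ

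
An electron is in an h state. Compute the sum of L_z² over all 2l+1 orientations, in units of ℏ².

For an h orbital, l = 5.
The allowed m_l values are -5, -4, -3, -2, -1, 0, 1, 2, 3, 4, 5.
Σ m_l² = l(l+1)(2l+1)/3 = 5·6·11/3 = 110.

Σ(L_z)² = 110 ℏ²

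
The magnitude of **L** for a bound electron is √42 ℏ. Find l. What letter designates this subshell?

(|L|/ℏ)² = l(l+1) = 42.
l² + l − 42 = 0 ⇒ l = 6.

l = 6 (i orbital)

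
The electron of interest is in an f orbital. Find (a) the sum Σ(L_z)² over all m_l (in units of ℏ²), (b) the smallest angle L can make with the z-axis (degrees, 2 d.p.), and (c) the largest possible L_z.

Σ(L_z)² = 28 ℏ²; θ_min ≈ 30.00°; L_z,max = 3ℏ

The letter f corresponds to l = 3.
Σ m_l² = 28, so Σ(L_z)² = 28 ℏ².
cos θ_min = 3/√12, so θ_min ≈ 30.00°.
L_z,max = lℏ = 3ℏ.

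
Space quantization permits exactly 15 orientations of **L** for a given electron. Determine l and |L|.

2l + 1 = 15 ⇒ l = 7.
Then |L| = √(l(l+1)) ℏ = 2√14 ℏ.

l = 7, |L| = 2√14 ℏ ≈ 7.483ℏ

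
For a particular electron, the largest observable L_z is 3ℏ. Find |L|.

L_z,max = lℏ, so l = 3.
Then |L| = ℏ√(3·4) = 2√3 ℏ.

|L| = 2√3 ℏ ≈ 3.464ℏ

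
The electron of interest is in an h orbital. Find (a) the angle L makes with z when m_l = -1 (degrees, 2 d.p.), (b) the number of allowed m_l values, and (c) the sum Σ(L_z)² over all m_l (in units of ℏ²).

θ(m_l=-1) ≈ 100.52°; 11 values; Σ(L_z)² = 110 ℏ²

The letter h corresponds to l = 5.
For m_l = -1: cos θ = -1/√30, θ ≈ 100.52°.
There are 2l+1 = 11 values of m_l.
Σ m_l² = 110, so Σ(L_z)² = 110 ℏ².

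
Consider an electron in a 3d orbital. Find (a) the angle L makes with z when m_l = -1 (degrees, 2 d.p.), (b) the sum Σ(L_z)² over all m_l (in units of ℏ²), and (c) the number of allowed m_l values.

θ(m_l=-1) ≈ 114.09°; Σ(L_z)² = 10 ℏ²; 5 values

For 3d, l = 2.
For m_l = -1: cos θ = -1/√6, θ ≈ 114.09°.
Σ m_l² = 10, so Σ(L_z)² = 10 ℏ².
There are 2l+1 = 5 values of m_l.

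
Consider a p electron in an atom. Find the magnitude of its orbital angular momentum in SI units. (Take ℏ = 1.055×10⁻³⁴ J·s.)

|L| = 1.492×10⁻³⁴ J·s

A p state has l = 1.
|L| = ℏ√(l(l+1)) = ℏ√(1·2) = √2 ℏ
Numerically, |L| = 1.414 × (1.055×10⁻³⁴ J·s) = 1.492×10⁻³⁴ J·s.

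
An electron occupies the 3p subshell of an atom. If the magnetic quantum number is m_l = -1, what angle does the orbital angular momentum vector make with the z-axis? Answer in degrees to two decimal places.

θ ≈ 135.00°

3p means n = 3, l = 1.
|L| = √(l(l+1)) ℏ = √2 ℏ.
L_z = m_l ℏ = −1ℏ.
cos θ = L_z/|L| = -1/√2, so θ ≈ 135.00°.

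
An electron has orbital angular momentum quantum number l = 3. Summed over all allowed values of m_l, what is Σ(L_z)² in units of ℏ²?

Σ(L_z)² = 28 ℏ²

m_l runs from −3 to 3, i.e. {-3, -2, -1, 0, 1, 2, 3}.
Summing m² from −3 to 3: Σ m_l² = 28.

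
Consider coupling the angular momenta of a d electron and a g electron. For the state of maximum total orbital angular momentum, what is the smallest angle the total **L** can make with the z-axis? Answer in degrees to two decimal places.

By the triangle rule, |l₁ − l₂| ≤ L ≤ l₁ + l₂.
L ∈ {2, 3, 4, 5, 6}.
The maximum is L = 6, with |L_tot| = ℏ√(6·7) = √42 ℏ.
The minimum angle with z is arccos(6/√42) ≈ 22.21°.

θ_min ≈ 22.21°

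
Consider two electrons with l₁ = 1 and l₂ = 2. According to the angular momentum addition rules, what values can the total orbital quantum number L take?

L = 1, 2, 3

Angular momentum addition gives L = |l₁ − l₂|, …, l₁ + l₂.
So L can be 1, 2, 3.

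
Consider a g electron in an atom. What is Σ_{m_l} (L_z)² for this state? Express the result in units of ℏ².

For a g orbital, l = 4.
m_l ∈ {-4, -3, -2, -1, 0, 1, 2, 3, 4}.
Σ m_l² = l(l+1)(2l+1)/3 = 4·5·9/3 = 60.

Σ(L_z)² = 60 ℏ²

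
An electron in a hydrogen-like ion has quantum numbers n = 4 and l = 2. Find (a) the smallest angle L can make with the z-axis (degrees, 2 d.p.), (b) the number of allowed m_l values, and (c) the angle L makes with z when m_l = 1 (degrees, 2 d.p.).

θ_min ≈ 35.26°; 5 values; θ(m_l=1) ≈ 65.91°

cos θ_min = 2/√6, so θ_min ≈ 35.26°.
There are 2l+1 = 5 values of m_l.
For m_l = 1: cos θ = 1/√6, θ ≈ 65.91°.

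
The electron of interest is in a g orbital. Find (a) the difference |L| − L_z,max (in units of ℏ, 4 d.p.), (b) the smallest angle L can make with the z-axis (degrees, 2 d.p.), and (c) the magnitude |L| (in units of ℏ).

For a g orbital, l = 4.
|L| − L_z,max = (2√5 − 4)ℏ ≈ 0.4721ℏ.
cos θ_min = 4/√20, so θ_min ≈ 26.57°.
|L| = ℏ√(4·5) = 2√5 ℏ ≈ 4.472ℏ.

|L|−L_z,max ≈ 0.4721ℏ; θ_min ≈ 26.57°; |L| = 2√5 ℏ ≈ 4.472ℏ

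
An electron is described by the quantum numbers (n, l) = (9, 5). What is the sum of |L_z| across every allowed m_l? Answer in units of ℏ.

Σ|L_z| = 30 ℏ

The allowed m_l values are -5, -4, -3, -2, -1, 0, 1, 2, 3, 4, 5.
Σ|m_l| = 2(1+2+…+5) = 30.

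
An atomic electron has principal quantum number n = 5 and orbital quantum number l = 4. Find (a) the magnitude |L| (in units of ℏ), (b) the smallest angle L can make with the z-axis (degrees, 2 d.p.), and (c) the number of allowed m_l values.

|L| = ℏ√(4·5) = 2√5 ℏ ≈ 4.472ℏ.
cos θ_min = 4/√20, so θ_min ≈ 26.57°.
There are 2l+1 = 9 values of m_l.

|L| = 2√5 ℏ ≈ 4.472ℏ; θ_min ≈ 26.57°; 9 values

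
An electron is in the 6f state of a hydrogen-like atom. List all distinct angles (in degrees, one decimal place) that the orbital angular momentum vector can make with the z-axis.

θ ∈ {30.0°, 54.7°, 73.2°, 90.0°, 106.8°, 125.3°, 150.0°}

For 6f, l = 3.
|L| = ℏ√(l(l+1)) = 2√3 ℏ.
cos θ = m_l/√12 for each m_l ∈ {-3, -2, -1, 0, 1, 2, 3}.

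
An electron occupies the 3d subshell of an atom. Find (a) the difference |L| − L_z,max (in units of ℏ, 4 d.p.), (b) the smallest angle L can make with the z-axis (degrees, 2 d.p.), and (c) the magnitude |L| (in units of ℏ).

|L|−L_z,max ≈ 0.4495ℏ; θ_min ≈ 35.26°; |L| = √6 ℏ ≈ 2.449ℏ

For 3d, l = 2.
|L| − L_z,max = (√6 − 2)ℏ ≈ 0.4495ℏ.
cos θ_min = 2/√6, so θ_min ≈ 35.26°.
|L| = ℏ√(2·3) = √6 ℏ ≈ 2.449ℏ.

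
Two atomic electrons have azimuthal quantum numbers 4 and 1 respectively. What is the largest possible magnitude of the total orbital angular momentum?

|L_tot|_max = √30 ℏ ≈ 5.477ℏ

L runs from |4 − 1| = 3 to 4 + 1 = 5.
Allowed values: L = 3, 4, 5.
The largest magnitude corresponds to L = 5: |L_tot| = ℏ√(5·6) = √30 ℏ.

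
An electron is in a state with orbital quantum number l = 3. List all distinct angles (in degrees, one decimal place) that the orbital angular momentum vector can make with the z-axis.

θ ∈ {30.0°, 54.7°, 73.2°, 90.0°, 106.8°, 125.3°, 150.0°}

|L| = ℏ√(l(l+1)) = 2√3 ℏ.
cos θ = m_l/√12 for each m_l ∈ {-3, -2, -1, 0, 1, 2, 3}.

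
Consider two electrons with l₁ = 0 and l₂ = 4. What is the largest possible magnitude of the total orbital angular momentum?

|L_tot|_max = 2√5 ℏ ≈ 4.472ℏ

The total orbital quantum number L ranges from |l₁ − l₂| to l₁ + l₂ in integer steps.
L ∈ {4}.
The largest magnitude corresponds to L = 4: |L_tot| = ℏ√(4·5) = 2√5 ℏ.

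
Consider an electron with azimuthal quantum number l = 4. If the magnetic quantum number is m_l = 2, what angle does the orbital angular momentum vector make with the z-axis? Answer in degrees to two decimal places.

θ ≈ 63.43°

|L| = √(l(l+1)) ℏ = 2√5 ℏ.
L_z = m_l ℏ = 2ℏ.
cos θ = L_z/|L| = 2/√20, so θ ≈ 63.43°.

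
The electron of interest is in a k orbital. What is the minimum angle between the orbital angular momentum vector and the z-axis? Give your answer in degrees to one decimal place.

θ_min ≈ 20.7°

The letter k corresponds to l = 7.
|L| = √(l(l+1)) ℏ = 2√14 ℏ.
The smallest angle corresponds to the largest L_z, i.e. m_l = l = 7, giving L_z = 7ℏ.
cos θ_min = 7/√56, so θ_min ≈ 20.7°.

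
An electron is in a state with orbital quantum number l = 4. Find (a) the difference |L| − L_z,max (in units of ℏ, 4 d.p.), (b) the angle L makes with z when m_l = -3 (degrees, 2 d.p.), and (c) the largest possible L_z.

|L| − L_z,max = (2√5 − 4)ℏ ≈ 0.4721ℏ.
For m_l = -3: cos θ = -3/√20, θ ≈ 132.13°.
L_z,max = lℏ = 4ℏ.

|L|−L_z,max ≈ 0.4721ℏ; θ(m_l=-3) ≈ 132.13°; L_z,max = 4ℏ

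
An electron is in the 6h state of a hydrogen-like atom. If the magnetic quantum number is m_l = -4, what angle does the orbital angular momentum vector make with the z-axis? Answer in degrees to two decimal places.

The 6h subshell has l = 5.
|L| = √(l(l+1)) ℏ = √30 ℏ.
L_z = m_l ℏ = −4ℏ.
cos θ = L_z/|L| = -4/√30, so θ ≈ 136.91°.

θ ≈ 136.91°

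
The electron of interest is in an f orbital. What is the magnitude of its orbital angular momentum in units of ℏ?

|L| = 2√3 ℏ ≈ 3.464ℏ

An f state has l = 3.
|L| = ℏ√(l(l+1)) = ℏ√(3·4) = 2√3 ℏ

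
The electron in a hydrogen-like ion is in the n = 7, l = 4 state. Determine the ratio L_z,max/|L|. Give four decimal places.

L_z,max/|L| = 0.8944

|L| = 2√5 ℏ ≈ 4.4721ℏ, while L_z,max = lℏ = 4ℏ.
L_z,max/|L| = 4/√20 = 0.8944.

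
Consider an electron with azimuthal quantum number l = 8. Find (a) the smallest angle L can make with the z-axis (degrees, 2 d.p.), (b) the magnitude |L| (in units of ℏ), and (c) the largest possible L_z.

θ_min ≈ 19.47°; |L| = 6√2 ℏ ≈ 8.485ℏ; L_z,max = 8ℏ

cos θ_min = 8/√72, so θ_min ≈ 19.47°.
|L| = ℏ√(8·9) = 6√2 ℏ ≈ 8.485ℏ.
L_z,max = lℏ = 8ℏ.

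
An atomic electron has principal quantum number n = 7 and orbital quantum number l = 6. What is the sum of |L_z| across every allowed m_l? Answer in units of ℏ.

Σ|L_z| = 42 ℏ

m_l runs from −6 to 6, i.e. {-6, -5, -4, -3, -2, -1, 0, 1, 2, 3, 4, 5, 6}.
Σ|m_l| = 2·6(6+1)/2 = 42.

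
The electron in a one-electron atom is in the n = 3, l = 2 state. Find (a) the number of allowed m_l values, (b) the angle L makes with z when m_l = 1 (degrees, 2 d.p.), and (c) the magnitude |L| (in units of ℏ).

There are 2l+1 = 5 values of m_l.
For m_l = 1: cos θ = 1/√6, θ ≈ 65.91°.
|L| = ℏ√(2·3) = √6 ℏ ≈ 2.449ℏ.

5 values; θ(m_l=1) ≈ 65.91°; |L| = √6 ℏ ≈ 2.449ℏ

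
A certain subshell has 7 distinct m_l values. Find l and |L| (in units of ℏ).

l = 3, |L| = 2√3 ℏ ≈ 3.464ℏ

2l + 1 = 7 ⇒ l = 3.
Then |L| = √(l(l+1)) ℏ = 2√3 ℏ.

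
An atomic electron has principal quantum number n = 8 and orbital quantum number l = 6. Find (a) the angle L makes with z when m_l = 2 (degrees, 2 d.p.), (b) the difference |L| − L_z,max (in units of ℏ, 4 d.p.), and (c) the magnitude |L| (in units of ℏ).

θ(m_l=2) ≈ 72.02°; |L|−L_z,max ≈ 0.4807ℏ; |L| = √42 ℏ ≈ 6.481ℏ

For m_l = 2: cos θ = 2/√42, θ ≈ 72.02°.
|L| − L_z,max = (√42 − 6)ℏ ≈ 0.4807ℏ.
|L| = ℏ√(6·7) = √42 ℏ ≈ 6.481ℏ.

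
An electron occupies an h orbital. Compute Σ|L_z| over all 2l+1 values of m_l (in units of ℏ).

The letter h corresponds to l = 5.
The allowed m_l values are -5, -4, -3, -2, -1, 0, 1, 2, 3, 4, 5.
Σ|m_l| = 2·5(5+1)/2 = 30.

Σ|L_z| = 30 ℏ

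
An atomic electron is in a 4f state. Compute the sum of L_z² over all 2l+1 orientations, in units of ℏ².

Σ(L_z)² = 28 ℏ²

The 4f subshell has l = 3.
The allowed m_l values are -3, -2, -1, 0, 1, 2, 3.
Σ m_l² = l(l+1)(2l+1)/3 = 3·4·7/3 = 28.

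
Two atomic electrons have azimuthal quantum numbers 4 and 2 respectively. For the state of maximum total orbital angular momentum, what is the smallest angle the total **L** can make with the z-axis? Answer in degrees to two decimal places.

θ_min ≈ 22.21°

L runs from |4 − 2| = 2 to 4 + 2 = 6.
So L can be 2, 3, 4, 5, 6.
The maximum is L = 6, with |L_tot| = ℏ√(6·7) = √42 ℏ.
The minimum angle with z is arccos(6/√42) ≈ 22.21°.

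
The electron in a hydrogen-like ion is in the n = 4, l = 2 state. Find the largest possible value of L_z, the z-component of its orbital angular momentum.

L_z = m_l ℏ with m_l ∈ {−2, …, 2}; the maximum is m_l = 2.

L_z,max = 2ℏ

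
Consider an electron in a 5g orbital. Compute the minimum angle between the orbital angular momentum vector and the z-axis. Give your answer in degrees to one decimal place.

θ_min ≈ 26.6°

5g means n = 5, l = 4.
|L|² = l(l+1)ℏ² = 20ℏ², so |L| = 2√5 ℏ.
The smallest angle corresponds to the largest L_z, i.e. m_l = l = 4, giving L_z = 4ℏ.
cos θ_min = 4/√20, so θ_min ≈ 26.6°.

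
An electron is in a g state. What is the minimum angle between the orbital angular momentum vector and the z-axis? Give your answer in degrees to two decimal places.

A g state has l = 4.
|L|² = l(l+1)ℏ² = 20ℏ², so |L| = 2√5 ℏ.
The smallest angle corresponds to the largest L_z, i.e. m_l = l = 4, giving L_z = 4ℏ.
cos θ_min = 4/√20, so θ_min ≈ 26.57°.

θ_min ≈ 26.57°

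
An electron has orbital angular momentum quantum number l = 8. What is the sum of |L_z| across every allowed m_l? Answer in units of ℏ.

Σ|L_z| = 72 ℏ

m_l ∈ {-8, -7, -6, -5, -4, -3, -2, -1, 0, 1, 2, 3, 4, 5, 6, 7, 8}.
Σ|m_l| = 2(1+2+…+8) = 72.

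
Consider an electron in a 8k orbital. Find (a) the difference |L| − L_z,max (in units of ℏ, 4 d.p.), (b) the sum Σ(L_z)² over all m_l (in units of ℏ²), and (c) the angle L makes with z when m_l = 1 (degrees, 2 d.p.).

|L|−L_z,max ≈ 0.4833ℏ; Σ(L_z)² = 280 ℏ²; θ(m_l=1) ≈ 82.32°

8k means n = 8, l = 7.
|L| − L_z,max = (2√14 − 7)ℏ ≈ 0.4833ℏ.
Σ m_l² = 280, so Σ(L_z)² = 280 ℏ².
For m_l = 1: cos θ = 1/√56, θ ≈ 82.32°.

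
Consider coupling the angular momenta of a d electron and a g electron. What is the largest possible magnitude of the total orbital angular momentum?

L runs from |2 − 4| = 2 to 2 + 4 = 6.
So L can be 2, 3, 4, 5, 6.
The largest magnitude corresponds to L = 6: |L_tot| = ℏ√(6·7) = √42 ℏ.

|L_tot|_max = √42 ℏ ≈ 6.481ℏ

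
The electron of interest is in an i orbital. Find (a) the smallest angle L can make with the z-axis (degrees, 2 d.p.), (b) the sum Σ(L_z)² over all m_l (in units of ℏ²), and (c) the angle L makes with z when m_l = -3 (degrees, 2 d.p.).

The letter i corresponds to l = 6.
cos θ_min = 6/√42, so θ_min ≈ 22.21°.
Σ m_l² = 182, so Σ(L_z)² = 182 ℏ².
For m_l = -3: cos θ = -3/√42, θ ≈ 117.58°.

θ_min ≈ 22.21°; Σ(L_z)² = 182 ℏ²; θ(m_l=-3) ≈ 117.58°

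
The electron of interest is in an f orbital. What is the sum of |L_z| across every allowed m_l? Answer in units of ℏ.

An f state has l = 3.
m_l runs from −3 to 3, i.e. {-3, -2, -1, 0, 1, 2, 3}.
Σ|m_l| = l(l+1) = 12.

Σ|L_z| = 12 ℏ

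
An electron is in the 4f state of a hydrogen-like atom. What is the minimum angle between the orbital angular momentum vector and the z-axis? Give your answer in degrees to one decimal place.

θ_min ≈ 30.0°

The 4f subshell has l = 3.
|L| = ℏ√(l(l+1)) = 2√3 ℏ.
The smallest angle corresponds to the largest L_z, i.e. m_l = l = 3, giving L_z = 3ℏ.
cos θ_min = 3/√12, so θ_min ≈ 30.0°.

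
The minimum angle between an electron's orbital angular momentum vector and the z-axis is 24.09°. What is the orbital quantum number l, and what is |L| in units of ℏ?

At minimum angle, m_l = l, so cos θ = l/√(l(l+1)); cos²θ = l/(l+1) = 0.8334.
l = cos²θ/sin²θ ≈ 5.
Then |L| = ℏ√(5·6) = √30 ℏ.

l = 5, |L| = √30 ℏ ≈ 5.477ℏ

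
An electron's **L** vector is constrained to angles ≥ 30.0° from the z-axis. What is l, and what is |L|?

l = 3, |L| = 2√3 ℏ ≈ 3.464ℏ

cos²θ_min = l/(l+1) = 0.7500.
Thus l = 0.7500/(1 − 0.7500) ≈ 3.
Then |L| = ℏ√(3·4) = 2√3 ℏ.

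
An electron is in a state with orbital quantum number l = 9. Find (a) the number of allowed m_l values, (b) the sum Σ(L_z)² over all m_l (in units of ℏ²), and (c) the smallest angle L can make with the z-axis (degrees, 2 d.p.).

19 values; Σ(L_z)² = 570 ℏ²; θ_min ≈ 18.43°

There are 2l+1 = 19 values of m_l.
Σ m_l² = 570, so Σ(L_z)² = 570 ℏ².
cos θ_min = 9/√90, so θ_min ≈ 18.43°.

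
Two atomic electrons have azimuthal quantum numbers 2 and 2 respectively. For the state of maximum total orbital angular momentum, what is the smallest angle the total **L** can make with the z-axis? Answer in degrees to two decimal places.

θ_min ≈ 26.57°

By the triangle rule, |l₁ − l₂| ≤ L ≤ l₁ + l₂.
So L can be 0, 1, 2, 3, 4.
The maximum is L = 4, with |L_tot| = ℏ√(4·5) = 2√5 ℏ.
The minimum angle with z is arccos(4/√20) ≈ 26.57°.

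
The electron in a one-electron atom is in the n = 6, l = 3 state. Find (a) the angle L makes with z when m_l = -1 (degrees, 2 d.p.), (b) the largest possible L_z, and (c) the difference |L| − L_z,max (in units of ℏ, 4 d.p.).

θ(m_l=-1) ≈ 106.78°; L_z,max = 3ℏ; |L|−L_z,max ≈ 0.4641ℏ

For m_l = -1: cos θ = -1/√12, θ ≈ 106.78°.
L_z,max = lℏ = 3ℏ.
|L| − L_z,max = (2√3 − 3)ℏ ≈ 0.4641ℏ.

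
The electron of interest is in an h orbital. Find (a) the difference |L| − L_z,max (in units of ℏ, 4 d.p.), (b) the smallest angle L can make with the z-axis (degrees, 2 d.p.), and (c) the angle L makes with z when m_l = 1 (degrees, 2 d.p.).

For an h orbital, l = 5.
|L| − L_z,max = (√30 − 5)ℏ ≈ 0.4772ℏ.
cos θ_min = 5/√30, so θ_min ≈ 24.09°.
For m_l = 1: cos θ = 1/√30, θ ≈ 79.48°.

|L|−L_z,max ≈ 0.4772ℏ; θ_min ≈ 24.09°; θ(m_l=1) ≈ 79.48°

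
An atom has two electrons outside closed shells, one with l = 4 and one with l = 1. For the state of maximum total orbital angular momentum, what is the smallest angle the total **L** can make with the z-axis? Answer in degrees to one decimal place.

θ_min ≈ 24.1°

By the triangle rule, |l₁ − l₂| ≤ L ≤ l₁ + l₂.
So L can be 3, 4, 5.
The maximum is L = 5, with |L_tot| = ℏ√(5·6) = √30 ℏ.
The minimum angle with z is arccos(5/√30) ≈ 24.1°.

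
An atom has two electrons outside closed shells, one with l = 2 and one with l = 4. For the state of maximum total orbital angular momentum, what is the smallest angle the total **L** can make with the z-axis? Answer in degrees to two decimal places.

θ_min ≈ 22.21°

L runs from |2 − 4| = 2 to 2 + 4 = 6.
So L can be 2, 3, 4, 5, 6.
The maximum is L = 6, with |L_tot| = ℏ√(6·7) = √42 ℏ.
The minimum angle with z is arccos(6/√42) ≈ 22.21°.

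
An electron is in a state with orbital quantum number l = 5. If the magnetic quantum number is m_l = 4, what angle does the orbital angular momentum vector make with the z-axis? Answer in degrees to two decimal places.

θ ≈ 43.09°

|L| = ℏ√(l(l+1)) = √30 ℏ.
L_z = m_l ℏ = 4ℏ.
cos θ = L_z/|L| = 4/√30, so θ ≈ 43.09°.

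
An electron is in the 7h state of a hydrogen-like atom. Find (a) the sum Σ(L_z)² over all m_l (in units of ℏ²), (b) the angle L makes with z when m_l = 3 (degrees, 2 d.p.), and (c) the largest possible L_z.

Σ(L_z)² = 110 ℏ²; θ(m_l=3) ≈ 56.79°; L_z,max = 5ℏ

For 7h, l = 5.
Σ m_l² = 110, so Σ(L_z)² = 110 ℏ².
For m_l = 3: cos θ = 3/√30, θ ≈ 56.79°.
L_z,max = lℏ = 5ℏ.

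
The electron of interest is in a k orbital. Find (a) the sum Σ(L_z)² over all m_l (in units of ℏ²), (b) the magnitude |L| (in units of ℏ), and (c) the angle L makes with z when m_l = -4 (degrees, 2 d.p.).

The letter k corresponds to l = 7.
Σ m_l² = 280, so Σ(L_z)² = 280 ℏ².
|L| = ℏ√(7·8) = 2√14 ℏ ≈ 7.483ℏ.
For m_l = -4: cos θ = -4/√56, θ ≈ 122.31°.

Σ(L_z)² = 280 ℏ²; |L| = 2√14 ℏ ≈ 7.483ℏ; θ(m_l=-4) ≈ 122.31°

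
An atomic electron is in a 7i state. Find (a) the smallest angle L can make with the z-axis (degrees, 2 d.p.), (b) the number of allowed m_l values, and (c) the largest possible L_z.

θ_min ≈ 22.21°; 13 values; L_z,max = 6ℏ

The 7i subshell has l = 6.
cos θ_min = 6/√42, so θ_min ≈ 22.21°.
There are 2l+1 = 13 values of m_l.
L_z,max = lℏ = 6ℏ.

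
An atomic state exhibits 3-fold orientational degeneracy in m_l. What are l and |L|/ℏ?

Since there are 2l+1 = 3 values of m_l, l = 1.
|L| = ℏ√(l(l+1)) = ℏ√(1·2) = √2 ℏ.

l = 1, |L| = √2 ℏ ≈ 1.414ℏ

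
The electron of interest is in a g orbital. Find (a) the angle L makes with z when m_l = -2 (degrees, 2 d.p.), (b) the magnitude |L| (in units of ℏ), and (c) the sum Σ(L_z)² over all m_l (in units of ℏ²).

For a g orbital, l = 4.
For m_l = -2: cos θ = -2/√20, θ ≈ 116.57°.
|L| = ℏ√(4·5) = 2√5 ℏ ≈ 4.472ℏ.
Σ m_l² = 60, so Σ(L_z)² = 60 ℏ².

θ(m_l=-2) ≈ 116.57°; |L| = 2√5 ℏ ≈ 4.472ℏ; Σ(L_z)² = 60 ℏ²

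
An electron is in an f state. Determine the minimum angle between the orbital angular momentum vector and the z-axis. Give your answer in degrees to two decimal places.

θ_min ≈ 30.00°

For an f orbital, l = 3.
|L|² = l(l+1)ℏ² = 12ℏ², so |L| = 2√3 ℏ.
The smallest angle corresponds to the largest L_z, i.e. m_l = l = 3, giving L_z = 3ℏ.
cos θ_min = 3/√12, so θ_min ≈ 30.00°.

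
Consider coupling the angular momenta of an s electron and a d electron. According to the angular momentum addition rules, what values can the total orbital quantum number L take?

L = 2

L runs from |0 − 2| = 2 to 0 + 2 = 2.
So L can be 2.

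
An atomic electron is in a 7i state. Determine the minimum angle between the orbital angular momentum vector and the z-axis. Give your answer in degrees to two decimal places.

7i means n = 7, l = 6.
|L| = ℏ√(l(l+1)) = √42 ℏ.
The smallest angle corresponds to the largest L_z, i.e. m_l = l = 6, giving L_z = 6ℏ.
cos θ_min = 6/√42, so θ_min ≈ 22.21°.

θ_min ≈ 22.21°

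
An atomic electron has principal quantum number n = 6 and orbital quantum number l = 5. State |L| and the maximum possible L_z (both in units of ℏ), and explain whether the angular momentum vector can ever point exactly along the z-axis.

No: L_z,max = 5ℏ < |L| = √30 ℏ ≈ 5.477ℏ

|L| = √30 ℏ ≈ 5.4772ℏ, while L_z,max = lℏ = 5ℏ.
Since |L| > L_z,max, the vector can never point exactly along z; the closest it comes is θ_min = arccos(5/√30) ≈ 24.1°.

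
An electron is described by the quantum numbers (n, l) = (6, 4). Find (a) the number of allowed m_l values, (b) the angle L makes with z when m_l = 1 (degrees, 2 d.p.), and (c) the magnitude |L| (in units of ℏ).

9 values; θ(m_l=1) ≈ 77.08°; |L| = 2√5 ℏ ≈ 4.472ℏ

There are 2l+1 = 9 values of m_l.
For m_l = 1: cos θ = 1/√20, θ ≈ 77.08°.
|L| = ℏ√(4·5) = 2√5 ℏ ≈ 4.472ℏ.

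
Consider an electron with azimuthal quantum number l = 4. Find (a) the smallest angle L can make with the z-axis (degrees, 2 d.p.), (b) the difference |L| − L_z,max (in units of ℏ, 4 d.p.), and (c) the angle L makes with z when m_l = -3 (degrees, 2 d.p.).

θ_min ≈ 26.57°; |L|−L_z,max ≈ 0.4721ℏ; θ(m_l=-3) ≈ 132.13°

cos θ_min = 4/√20, so θ_min ≈ 26.57°.
|L| − L_z,max = (2√5 − 4)ℏ ≈ 0.4721ℏ.
For m_l = -3: cos θ = -3/√20, θ ≈ 132.13°.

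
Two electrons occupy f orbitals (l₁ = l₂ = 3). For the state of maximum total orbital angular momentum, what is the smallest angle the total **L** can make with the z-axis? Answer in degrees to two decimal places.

By the triangle rule, |l₁ − l₂| ≤ L ≤ l₁ + l₂.
Allowed values: L = 0, 1, 2, 3, 4, 5, 6.
The maximum is L = 6, with |L_tot| = ℏ√(6·7) = √42 ℏ.
The minimum angle with z is arccos(6/√42) ≈ 22.21°.

θ_min ≈ 22.21°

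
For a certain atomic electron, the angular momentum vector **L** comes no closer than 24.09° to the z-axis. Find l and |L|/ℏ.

cos²θ_min = l/(l+1) = 0.8334.
Thus l = 0.8334/(1 − 0.8334) ≈ 5.
Then |L| = ℏ√(5·6) = √30 ℏ.

l = 5, |L| = √30 ℏ ≈ 5.477ℏ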